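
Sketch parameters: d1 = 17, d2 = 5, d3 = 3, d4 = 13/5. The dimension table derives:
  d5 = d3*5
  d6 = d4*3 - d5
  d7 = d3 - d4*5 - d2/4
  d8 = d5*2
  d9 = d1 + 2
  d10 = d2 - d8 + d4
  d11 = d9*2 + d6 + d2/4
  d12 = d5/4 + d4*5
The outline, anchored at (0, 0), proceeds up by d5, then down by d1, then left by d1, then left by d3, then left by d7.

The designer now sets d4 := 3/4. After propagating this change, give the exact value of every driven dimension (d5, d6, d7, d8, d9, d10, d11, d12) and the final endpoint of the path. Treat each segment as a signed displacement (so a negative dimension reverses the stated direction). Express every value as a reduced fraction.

Apply edit: d4 := 3/4
  d5 = d3*5 = 15
  d6 = d4*3 - d5 = -51/4
  d7 = d3 - d4*5 - d2/4 = -2
  d8 = d5*2 = 30
  d9 = d1 + 2 = 19
  d10 = d2 - d8 + d4 = -97/4
  d11 = d9*2 + d6 + d2/4 = 53/2
  d12 = d5/4 + d4*5 = 15/2
Walk from origin (0, 0):
  seg 1: up by d5 = 15 → (0, 15)
  seg 2: down by d1 = 17 → (0, -2)
  seg 3: left by d1 = 17 → (-17, -2)
  seg 4: left by d3 = 3 → (-20, -2)
  seg 5: left by d7 = -2 → (-18, -2)

d5 = 15
d6 = -51/4
d7 = -2
d8 = 30
d9 = 19
d10 = -97/4
d11 = 53/2
d12 = 15/2
endpoint = (-18, -2)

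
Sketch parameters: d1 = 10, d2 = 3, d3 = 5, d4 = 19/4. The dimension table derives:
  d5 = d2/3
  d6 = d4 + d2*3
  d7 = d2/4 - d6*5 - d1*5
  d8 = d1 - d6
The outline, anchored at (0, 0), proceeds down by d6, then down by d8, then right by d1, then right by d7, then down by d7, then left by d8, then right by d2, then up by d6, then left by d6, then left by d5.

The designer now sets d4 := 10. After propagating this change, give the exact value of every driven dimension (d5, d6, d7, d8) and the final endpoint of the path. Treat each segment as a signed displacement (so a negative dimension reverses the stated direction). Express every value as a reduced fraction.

d5 = 1
d6 = 19
d7 = -577/4
d8 = -9
endpoint = (-569/4, 613/4)

Apply edit: d4 := 10
  d5 = d2/3 = 1
  d6 = d4 + d2*3 = 19
  d7 = d2/4 - d6*5 - d1*5 = -577/4
  d8 = d1 - d6 = -9
Walk from origin (0, 0):
  seg 1: down by d6 = 19 → (0, -19)
  seg 2: down by d8 = -9 → (0, -10)
  seg 3: right by d1 = 10 → (10, -10)
  seg 4: right by d7 = -577/4 → (-537/4, -10)
  seg 5: down by d7 = -577/4 → (-537/4, 537/4)
  seg 6: left by d8 = -9 → (-501/4, 537/4)
  seg 7: right by d2 = 3 → (-489/4, 537/4)
  seg 8: up by d6 = 19 → (-489/4, 613/4)
  seg 9: left by d6 = 19 → (-565/4, 613/4)
  seg 10: left by d5 = 1 → (-569/4, 613/4)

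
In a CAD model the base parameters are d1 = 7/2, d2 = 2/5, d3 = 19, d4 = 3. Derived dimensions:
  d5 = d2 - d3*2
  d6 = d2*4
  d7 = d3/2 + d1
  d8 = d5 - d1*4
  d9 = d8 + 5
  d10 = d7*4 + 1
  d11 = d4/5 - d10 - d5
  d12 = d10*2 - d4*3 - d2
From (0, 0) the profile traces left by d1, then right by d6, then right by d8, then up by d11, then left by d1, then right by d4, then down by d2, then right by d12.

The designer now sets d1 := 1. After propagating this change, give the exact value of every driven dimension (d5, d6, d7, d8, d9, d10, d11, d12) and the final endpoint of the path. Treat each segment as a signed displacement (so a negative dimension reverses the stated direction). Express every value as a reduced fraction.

d5 = -188/5
d6 = 8/5
d7 = 21/2
d8 = -208/5
d9 = -183/5
d10 = 43
d11 = -24/5
d12 = 383/5
endpoint = (188/5, -26/5)

Apply edit: d1 := 1
  d5 = d2 - d3*2 = -188/5
  d6 = d2*4 = 8/5
  d7 = d3/2 + d1 = 21/2
  d8 = d5 - d1*4 = -208/5
  d9 = d8 + 5 = -183/5
  d10 = d7*4 + 1 = 43
  d11 = d4/5 - d10 - d5 = -24/5
  d12 = d10*2 - d4*3 - d2 = 383/5
Walk from origin (0, 0):
  seg 1: left by d1 = 1 → (-1, 0)
  seg 2: right by d6 = 8/5 → (3/5, 0)
  seg 3: right by d8 = -208/5 → (-41, 0)
  seg 4: up by d11 = -24/5 → (-41, -24/5)
  seg 5: left by d1 = 1 → (-42, -24/5)
  seg 6: right by d4 = 3 → (-39, -24/5)
  seg 7: down by d2 = 2/5 → (-39, -26/5)
  seg 8: right by d12 = 383/5 → (188/5, -26/5)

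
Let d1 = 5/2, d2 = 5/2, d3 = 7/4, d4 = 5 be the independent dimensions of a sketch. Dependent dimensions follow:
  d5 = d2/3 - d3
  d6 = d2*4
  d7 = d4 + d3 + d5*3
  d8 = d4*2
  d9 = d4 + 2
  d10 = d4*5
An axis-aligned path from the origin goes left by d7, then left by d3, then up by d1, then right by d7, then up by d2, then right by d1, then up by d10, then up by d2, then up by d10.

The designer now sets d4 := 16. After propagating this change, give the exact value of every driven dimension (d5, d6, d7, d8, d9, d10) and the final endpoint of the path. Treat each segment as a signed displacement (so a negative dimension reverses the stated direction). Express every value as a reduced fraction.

d5 = -11/12
d6 = 10
d7 = 15
d8 = 32
d9 = 18
d10 = 80
endpoint = (3/4, 335/2)

Apply edit: d4 := 16
  d5 = d2/3 - d3 = -11/12
  d6 = d2*4 = 10
  d7 = d4 + d3 + d5*3 = 15
  d8 = d4*2 = 32
  d9 = d4 + 2 = 18
  d10 = d4*5 = 80
Walk from origin (0, 0):
  seg 1: left by d7 = 15 → (-15, 0)
  seg 2: left by d3 = 7/4 → (-67/4, 0)
  seg 3: up by d1 = 5/2 → (-67/4, 5/2)
  seg 4: right by d7 = 15 → (-7/4, 5/2)
  seg 5: up by d2 = 5/2 → (-7/4, 5)
  seg 6: right by d1 = 5/2 → (3/4, 5)
  seg 7: up by d10 = 80 → (3/4, 85)
  seg 8: up by d2 = 5/2 → (3/4, 175/2)
  seg 9: up by d10 = 80 → (3/4, 335/2)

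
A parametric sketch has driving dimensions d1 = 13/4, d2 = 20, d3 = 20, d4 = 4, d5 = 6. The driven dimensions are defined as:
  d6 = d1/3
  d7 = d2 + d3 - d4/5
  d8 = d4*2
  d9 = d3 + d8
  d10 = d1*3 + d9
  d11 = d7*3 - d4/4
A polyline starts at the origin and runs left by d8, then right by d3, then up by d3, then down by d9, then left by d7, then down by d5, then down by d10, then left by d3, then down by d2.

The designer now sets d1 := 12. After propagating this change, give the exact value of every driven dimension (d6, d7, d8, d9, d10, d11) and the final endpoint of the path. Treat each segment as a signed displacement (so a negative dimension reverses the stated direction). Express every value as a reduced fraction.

d6 = 4
d7 = 196/5
d8 = 8
d9 = 28
d10 = 64
d11 = 583/5
endpoint = (-236/5, -98)

Apply edit: d1 := 12
  d6 = d1/3 = 4
  d7 = d2 + d3 - d4/5 = 196/5
  d8 = d4*2 = 8
  d9 = d3 + d8 = 28
  d10 = d1*3 + d9 = 64
  d11 = d7*3 - d4/4 = 583/5
Walk from origin (0, 0):
  seg 1: left by d8 = 8 → (-8, 0)
  seg 2: right by d3 = 20 → (12, 0)
  seg 3: up by d3 = 20 → (12, 20)
  seg 4: down by d9 = 28 → (12, -8)
  seg 5: left by d7 = 196/5 → (-136/5, -8)
  seg 6: down by d5 = 6 → (-136/5, -14)
  seg 7: down by d10 = 64 → (-136/5, -78)
  seg 8: left by d3 = 20 → (-236/5, -78)
  seg 9: down by d2 = 20 → (-236/5, -98)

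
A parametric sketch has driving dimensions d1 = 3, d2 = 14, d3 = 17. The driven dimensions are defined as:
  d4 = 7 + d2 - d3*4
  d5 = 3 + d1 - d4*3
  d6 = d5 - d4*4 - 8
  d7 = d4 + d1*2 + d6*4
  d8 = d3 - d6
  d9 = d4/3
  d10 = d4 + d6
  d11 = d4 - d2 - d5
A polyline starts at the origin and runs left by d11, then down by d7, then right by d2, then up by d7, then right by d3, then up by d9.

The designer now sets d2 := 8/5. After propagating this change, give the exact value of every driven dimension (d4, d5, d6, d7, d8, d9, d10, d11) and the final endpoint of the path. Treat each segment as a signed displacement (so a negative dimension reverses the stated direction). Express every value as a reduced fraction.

d4 = -297/5
d5 = 921/5
d6 = 2069/5
d7 = 8009/5
d8 = -1984/5
d9 = -99/5
d10 = 1772/5
d11 = -1226/5
endpoint = (1319/5, -99/5)

Apply edit: d2 := 8/5
  d4 = 7 + d2 - d3*4 = -297/5
  d5 = 3 + d1 - d4*3 = 921/5
  d6 = d5 - d4*4 - 8 = 2069/5
  d7 = d4 + d1*2 + d6*4 = 8009/5
  d8 = d3 - d6 = -1984/5
  d9 = d4/3 = -99/5
  d10 = d4 + d6 = 1772/5
  d11 = d4 - d2 - d5 = -1226/5
Walk from origin (0, 0):
  seg 1: left by d11 = -1226/5 → (1226/5, 0)
  seg 2: down by d7 = 8009/5 → (1226/5, -8009/5)
  seg 3: right by d2 = 8/5 → (1234/5, -8009/5)
  seg 4: up by d7 = 8009/5 → (1234/5, 0)
  seg 5: right by d3 = 17 → (1319/5, 0)
  seg 6: up by d9 = -99/5 → (1319/5, -99/5)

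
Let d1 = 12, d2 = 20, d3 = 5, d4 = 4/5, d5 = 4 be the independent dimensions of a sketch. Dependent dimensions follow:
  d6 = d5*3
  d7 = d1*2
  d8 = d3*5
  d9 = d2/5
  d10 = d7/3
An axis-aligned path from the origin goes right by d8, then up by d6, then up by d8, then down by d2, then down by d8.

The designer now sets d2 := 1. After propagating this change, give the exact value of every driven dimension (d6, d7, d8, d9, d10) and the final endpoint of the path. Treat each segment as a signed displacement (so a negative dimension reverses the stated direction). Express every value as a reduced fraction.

Apply edit: d2 := 1
  d6 = d5*3 = 12
  d7 = d1*2 = 24
  d8 = d3*5 = 25
  d9 = d2/5 = 1/5
  d10 = d7/3 = 8
Walk from origin (0, 0):
  seg 1: right by d8 = 25 → (25, 0)
  seg 2: up by d6 = 12 → (25, 12)
  seg 3: up by d8 = 25 → (25, 37)
  seg 4: down by d2 = 1 → (25, 36)
  seg 5: down by d8 = 25 → (25, 11)

d6 = 12
d7 = 24
d8 = 25
d9 = 1/5
d10 = 8
endpoint = (25, 11)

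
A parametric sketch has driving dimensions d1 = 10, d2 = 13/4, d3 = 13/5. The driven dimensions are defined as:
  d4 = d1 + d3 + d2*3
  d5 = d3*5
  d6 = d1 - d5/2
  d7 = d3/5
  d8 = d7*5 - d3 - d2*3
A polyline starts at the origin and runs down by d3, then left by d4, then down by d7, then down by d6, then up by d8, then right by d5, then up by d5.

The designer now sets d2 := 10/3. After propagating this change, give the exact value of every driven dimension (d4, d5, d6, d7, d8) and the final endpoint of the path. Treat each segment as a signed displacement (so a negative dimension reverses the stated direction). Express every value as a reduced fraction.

Apply edit: d2 := 10/3
  d4 = d1 + d3 + d2*3 = 113/5
  d5 = d3*5 = 13
  d6 = d1 - d5/2 = 7/2
  d7 = d3/5 = 13/25
  d8 = d7*5 - d3 - d2*3 = -10
Walk from origin (0, 0):
  seg 1: down by d3 = 13/5 → (0, -13/5)
  seg 2: left by d4 = 113/5 → (-113/5, -13/5)
  seg 3: down by d7 = 13/25 → (-113/5, -78/25)
  seg 4: down by d6 = 7/2 → (-113/5, -331/50)
  seg 5: up by d8 = -10 → (-113/5, -831/50)
  seg 6: right by d5 = 13 → (-48/5, -831/50)
  seg 7: up by d5 = 13 → (-48/5, -181/50)

d4 = 113/5
d5 = 13
d6 = 7/2
d7 = 13/25
d8 = -10
endpoint = (-48/5, -181/50)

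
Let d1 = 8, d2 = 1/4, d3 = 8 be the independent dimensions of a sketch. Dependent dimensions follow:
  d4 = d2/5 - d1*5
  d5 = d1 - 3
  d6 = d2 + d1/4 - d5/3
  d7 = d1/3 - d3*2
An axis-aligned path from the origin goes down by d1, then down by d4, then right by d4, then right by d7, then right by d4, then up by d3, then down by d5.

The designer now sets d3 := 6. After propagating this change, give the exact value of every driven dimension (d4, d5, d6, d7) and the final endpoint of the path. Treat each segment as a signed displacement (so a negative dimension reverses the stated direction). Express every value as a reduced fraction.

Apply edit: d3 := 6
  d4 = d2/5 - d1*5 = -799/20
  d5 = d1 - 3 = 5
  d6 = d2 + d1/4 - d5/3 = 7/12
  d7 = d1/3 - d3*2 = -28/3
Walk from origin (0, 0):
  seg 1: down by d1 = 8 → (0, -8)
  seg 2: down by d4 = -799/20 → (0, 639/20)
  seg 3: right by d4 = -799/20 → (-799/20, 639/20)
  seg 4: right by d7 = -28/3 → (-2957/60, 639/20)
  seg 5: right by d4 = -799/20 → (-2677/30, 639/20)
  seg 6: up by d3 = 6 → (-2677/30, 759/20)
  seg 7: down by d5 = 5 → (-2677/30, 659/20)

d4 = -799/20
d5 = 5
d6 = 7/12
d7 = -28/3
endpoint = (-2677/30, 659/20)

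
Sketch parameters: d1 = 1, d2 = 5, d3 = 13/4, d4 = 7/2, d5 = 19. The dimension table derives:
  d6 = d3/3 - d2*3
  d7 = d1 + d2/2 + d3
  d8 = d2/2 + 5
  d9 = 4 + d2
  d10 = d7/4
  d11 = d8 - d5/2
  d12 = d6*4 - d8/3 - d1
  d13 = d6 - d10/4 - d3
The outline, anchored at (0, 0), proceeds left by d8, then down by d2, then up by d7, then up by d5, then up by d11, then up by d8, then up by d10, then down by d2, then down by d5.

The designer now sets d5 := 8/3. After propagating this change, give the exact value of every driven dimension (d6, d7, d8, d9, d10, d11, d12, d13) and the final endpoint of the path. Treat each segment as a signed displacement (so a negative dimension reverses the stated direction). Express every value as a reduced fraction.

Apply edit: d5 := 8/3
  d6 = d3/3 - d2*3 = -167/12
  d7 = d1 + d2/2 + d3 = 27/4
  d8 = d2/2 + 5 = 15/2
  d9 = 4 + d2 = 9
  d10 = d7/4 = 27/16
  d11 = d8 - d5/2 = 37/6
  d12 = d6*4 - d8/3 - d1 = -355/6
  d13 = d6 - d10/4 - d3 = -3377/192
Walk from origin (0, 0):
  seg 1: left by d8 = 15/2 → (-15/2, 0)
  seg 2: down by d2 = 5 → (-15/2, -5)
  seg 3: up by d7 = 27/4 → (-15/2, 7/4)
  seg 4: up by d5 = 8/3 → (-15/2, 53/12)
  seg 5: up by d11 = 37/6 → (-15/2, 127/12)
  seg 6: up by d8 = 15/2 → (-15/2, 217/12)
  seg 7: up by d10 = 27/16 → (-15/2, 949/48)
  seg 8: down by d2 = 5 → (-15/2, 709/48)
  seg 9: down by d5 = 8/3 → (-15/2, 581/48)

d6 = -167/12
d7 = 27/4
d8 = 15/2
d9 = 9
d10 = 27/16
d11 = 37/6
d12 = -355/6
d13 = -3377/192
endpoint = (-15/2, 581/48)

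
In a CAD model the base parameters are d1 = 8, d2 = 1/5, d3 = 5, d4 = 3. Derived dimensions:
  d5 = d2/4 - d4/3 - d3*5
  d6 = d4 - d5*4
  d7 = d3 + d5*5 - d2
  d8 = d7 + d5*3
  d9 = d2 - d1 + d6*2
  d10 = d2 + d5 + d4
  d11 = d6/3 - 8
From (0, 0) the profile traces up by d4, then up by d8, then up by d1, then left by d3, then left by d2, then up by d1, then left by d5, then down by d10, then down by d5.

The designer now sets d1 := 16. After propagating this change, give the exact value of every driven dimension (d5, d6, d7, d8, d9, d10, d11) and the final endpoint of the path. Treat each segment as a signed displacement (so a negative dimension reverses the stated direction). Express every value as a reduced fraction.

d5 = -519/20
d6 = 534/5
d7 = -2499/20
d8 = -1014/5
d9 = 989/5
d10 = -91/4
d11 = 138/5
endpoint = (83/4, -1191/10)

Apply edit: d1 := 16
  d5 = d2/4 - d4/3 - d3*5 = -519/20
  d6 = d4 - d5*4 = 534/5
  d7 = d3 + d5*5 - d2 = -2499/20
  d8 = d7 + d5*3 = -1014/5
  d9 = d2 - d1 + d6*2 = 989/5
  d10 = d2 + d5 + d4 = -91/4
  d11 = d6/3 - 8 = 138/5
Walk from origin (0, 0):
  seg 1: up by d4 = 3 → (0, 3)
  seg 2: up by d8 = -1014/5 → (0, -999/5)
  seg 3: up by d1 = 16 → (0, -919/5)
  seg 4: left by d3 = 5 → (-5, -919/5)
  seg 5: left by d2 = 1/5 → (-26/5, -919/5)
  seg 6: up by d1 = 16 → (-26/5, -839/5)
  seg 7: left by d5 = -519/20 → (83/4, -839/5)
  seg 8: down by d10 = -91/4 → (83/4, -2901/20)
  seg 9: down by d5 = -519/20 → (83/4, -1191/10)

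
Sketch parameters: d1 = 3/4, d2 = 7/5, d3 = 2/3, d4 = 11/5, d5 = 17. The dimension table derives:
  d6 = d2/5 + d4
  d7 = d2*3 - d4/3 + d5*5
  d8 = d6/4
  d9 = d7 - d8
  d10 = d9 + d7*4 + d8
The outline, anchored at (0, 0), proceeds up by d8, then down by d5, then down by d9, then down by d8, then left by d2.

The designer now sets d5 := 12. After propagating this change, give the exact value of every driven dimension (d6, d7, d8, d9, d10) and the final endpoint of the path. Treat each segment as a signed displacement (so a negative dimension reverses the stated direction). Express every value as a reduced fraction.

Apply edit: d5 := 12
  d6 = d2/5 + d4 = 62/25
  d7 = d2*3 - d4/3 + d5*5 = 952/15
  d8 = d6/4 = 31/50
  d9 = d7 - d8 = 9427/150
  d10 = d9 + d7*4 + d8 = 952/3
Walk from origin (0, 0):
  seg 1: up by d8 = 31/50 → (0, 31/50)
  seg 2: down by d5 = 12 → (0, -569/50)
  seg 3: down by d9 = 9427/150 → (0, -5567/75)
  seg 4: down by d8 = 31/50 → (0, -11227/150)
  seg 5: left by d2 = 7/5 → (-7/5, -11227/150)

d6 = 62/25
d7 = 952/15
d8 = 31/50
d9 = 9427/150
d10 = 952/3
endpoint = (-7/5, -11227/150)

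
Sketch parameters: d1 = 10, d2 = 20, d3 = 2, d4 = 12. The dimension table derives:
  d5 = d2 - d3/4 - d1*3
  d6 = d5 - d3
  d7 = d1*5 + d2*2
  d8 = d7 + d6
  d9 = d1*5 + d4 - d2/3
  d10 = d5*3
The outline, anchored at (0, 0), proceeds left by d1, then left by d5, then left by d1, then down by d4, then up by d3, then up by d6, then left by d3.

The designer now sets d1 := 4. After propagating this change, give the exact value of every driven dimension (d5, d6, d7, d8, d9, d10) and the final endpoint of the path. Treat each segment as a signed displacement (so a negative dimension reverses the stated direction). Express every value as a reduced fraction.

d5 = 15/2
d6 = 11/2
d7 = 60
d8 = 131/2
d9 = 76/3
d10 = 45/2
endpoint = (-35/2, -9/2)

Apply edit: d1 := 4
  d5 = d2 - d3/4 - d1*3 = 15/2
  d6 = d5 - d3 = 11/2
  d7 = d1*5 + d2*2 = 60
  d8 = d7 + d6 = 131/2
  d9 = d1*5 + d4 - d2/3 = 76/3
  d10 = d5*3 = 45/2
Walk from origin (0, 0):
  seg 1: left by d1 = 4 → (-4, 0)
  seg 2: left by d5 = 15/2 → (-23/2, 0)
  seg 3: left by d1 = 4 → (-31/2, 0)
  seg 4: down by d4 = 12 → (-31/2, -12)
  seg 5: up by d3 = 2 → (-31/2, -10)
  seg 6: up by d6 = 11/2 → (-31/2, -9/2)
  seg 7: left by d3 = 2 → (-35/2, -9/2)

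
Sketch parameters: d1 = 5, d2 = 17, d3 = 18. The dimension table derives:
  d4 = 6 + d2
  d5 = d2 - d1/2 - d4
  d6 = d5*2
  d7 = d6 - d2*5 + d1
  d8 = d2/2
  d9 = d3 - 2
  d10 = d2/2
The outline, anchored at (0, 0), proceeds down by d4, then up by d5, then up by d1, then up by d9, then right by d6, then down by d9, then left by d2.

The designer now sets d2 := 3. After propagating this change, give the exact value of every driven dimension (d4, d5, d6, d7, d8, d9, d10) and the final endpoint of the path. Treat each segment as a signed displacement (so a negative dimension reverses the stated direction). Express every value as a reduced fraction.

d4 = 9
d5 = -17/2
d6 = -17
d7 = -27
d8 = 3/2
d9 = 16
d10 = 3/2
endpoint = (-20, -25/2)

Apply edit: d2 := 3
  d4 = 6 + d2 = 9
  d5 = d2 - d1/2 - d4 = -17/2
  d6 = d5*2 = -17
  d7 = d6 - d2*5 + d1 = -27
  d8 = d2/2 = 3/2
  d9 = d3 - 2 = 16
  d10 = d2/2 = 3/2
Walk from origin (0, 0):
  seg 1: down by d4 = 9 → (0, -9)
  seg 2: up by d5 = -17/2 → (0, -35/2)
  seg 3: up by d1 = 5 → (0, -25/2)
  seg 4: up by d9 = 16 → (0, 7/2)
  seg 5: right by d6 = -17 → (-17, 7/2)
  seg 6: down by d9 = 16 → (-17, -25/2)
  seg 7: left by d2 = 3 → (-20, -25/2)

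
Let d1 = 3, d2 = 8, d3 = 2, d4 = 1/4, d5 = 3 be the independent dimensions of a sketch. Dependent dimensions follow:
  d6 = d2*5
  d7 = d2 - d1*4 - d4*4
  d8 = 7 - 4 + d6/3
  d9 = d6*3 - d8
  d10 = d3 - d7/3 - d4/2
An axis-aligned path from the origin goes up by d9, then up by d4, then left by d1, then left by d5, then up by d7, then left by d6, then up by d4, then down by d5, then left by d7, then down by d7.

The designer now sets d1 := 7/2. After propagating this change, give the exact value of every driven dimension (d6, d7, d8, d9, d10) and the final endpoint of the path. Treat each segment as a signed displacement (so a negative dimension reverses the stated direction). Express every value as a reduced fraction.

d6 = 40
d7 = -7
d8 = 49/3
d9 = 311/3
d10 = 101/24
endpoint = (-79/2, 607/6)

Apply edit: d1 := 7/2
  d6 = d2*5 = 40
  d7 = d2 - d1*4 - d4*4 = -7
  d8 = 7 - 4 + d6/3 = 49/3
  d9 = d6*3 - d8 = 311/3
  d10 = d3 - d7/3 - d4/2 = 101/24
Walk from origin (0, 0):
  seg 1: up by d9 = 311/3 → (0, 311/3)
  seg 2: up by d4 = 1/4 → (0, 1247/12)
  seg 3: left by d1 = 7/2 → (-7/2, 1247/12)
  seg 4: left by d5 = 3 → (-13/2, 1247/12)
  seg 5: up by d7 = -7 → (-13/2, 1163/12)
  seg 6: left by d6 = 40 → (-93/2, 1163/12)
  seg 7: up by d4 = 1/4 → (-93/2, 583/6)
  seg 8: down by d5 = 3 → (-93/2, 565/6)
  seg 9: left by d7 = -7 → (-79/2, 565/6)
  seg 10: down by d7 = -7 → (-79/2, 607/6)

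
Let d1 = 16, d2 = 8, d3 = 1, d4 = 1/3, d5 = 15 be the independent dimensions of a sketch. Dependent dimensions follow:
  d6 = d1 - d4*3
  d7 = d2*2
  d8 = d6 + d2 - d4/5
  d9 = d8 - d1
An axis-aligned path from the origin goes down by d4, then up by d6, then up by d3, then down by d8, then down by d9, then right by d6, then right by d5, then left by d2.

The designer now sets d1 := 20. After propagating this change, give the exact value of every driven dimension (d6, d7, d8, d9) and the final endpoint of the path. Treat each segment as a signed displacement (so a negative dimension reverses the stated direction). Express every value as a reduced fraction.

d6 = 19
d7 = 16
d8 = 404/15
d9 = 104/15
endpoint = (26, -71/5)

Apply edit: d1 := 20
  d6 = d1 - d4*3 = 19
  d7 = d2*2 = 16
  d8 = d6 + d2 - d4/5 = 404/15
  d9 = d8 - d1 = 104/15
Walk from origin (0, 0):
  seg 1: down by d4 = 1/3 → (0, -1/3)
  seg 2: up by d6 = 19 → (0, 56/3)
  seg 3: up by d3 = 1 → (0, 59/3)
  seg 4: down by d8 = 404/15 → (0, -109/15)
  seg 5: down by d9 = 104/15 → (0, -71/5)
  seg 6: right by d6 = 19 → (19, -71/5)
  seg 7: right by d5 = 15 → (34, -71/5)
  seg 8: left by d2 = 8 → (26, -71/5)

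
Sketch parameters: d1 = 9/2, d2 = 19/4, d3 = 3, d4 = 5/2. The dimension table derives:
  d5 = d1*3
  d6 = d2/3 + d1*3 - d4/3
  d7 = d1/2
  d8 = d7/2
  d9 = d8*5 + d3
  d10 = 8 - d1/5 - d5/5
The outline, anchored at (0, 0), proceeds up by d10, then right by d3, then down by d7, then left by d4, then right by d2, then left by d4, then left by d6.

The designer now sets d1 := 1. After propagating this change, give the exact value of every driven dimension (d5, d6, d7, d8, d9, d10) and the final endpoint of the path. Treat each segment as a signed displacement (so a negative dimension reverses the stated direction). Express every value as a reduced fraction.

d5 = 3
d6 = 15/4
d7 = 1/2
d8 = 1/4
d9 = 17/4
d10 = 36/5
endpoint = (-1, 67/10)

Apply edit: d1 := 1
  d5 = d1*3 = 3
  d6 = d2/3 + d1*3 - d4/3 = 15/4
  d7 = d1/2 = 1/2
  d8 = d7/2 = 1/4
  d9 = d8*5 + d3 = 17/4
  d10 = 8 - d1/5 - d5/5 = 36/5
Walk from origin (0, 0):
  seg 1: up by d10 = 36/5 → (0, 36/5)
  seg 2: right by d3 = 3 → (3, 36/5)
  seg 3: down by d7 = 1/2 → (3, 67/10)
  seg 4: left by d4 = 5/2 → (1/2, 67/10)
  seg 5: right by d2 = 19/4 → (21/4, 67/10)
  seg 6: left by d4 = 5/2 → (11/4, 67/10)
  seg 7: left by d6 = 15/4 → (-1, 67/10)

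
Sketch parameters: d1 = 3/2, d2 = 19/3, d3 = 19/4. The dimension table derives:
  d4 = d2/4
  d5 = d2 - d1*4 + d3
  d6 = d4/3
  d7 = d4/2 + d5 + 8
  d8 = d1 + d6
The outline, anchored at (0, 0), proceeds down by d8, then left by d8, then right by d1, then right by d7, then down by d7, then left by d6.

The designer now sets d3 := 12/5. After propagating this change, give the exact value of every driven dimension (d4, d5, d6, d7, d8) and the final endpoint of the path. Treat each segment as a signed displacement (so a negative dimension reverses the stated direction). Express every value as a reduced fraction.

Apply edit: d3 := 12/5
  d4 = d2/4 = 19/12
  d5 = d2 - d1*4 + d3 = 41/15
  d6 = d4/3 = 19/36
  d7 = d4/2 + d5 + 8 = 461/40
  d8 = d1 + d6 = 73/36
Walk from origin (0, 0):
  seg 1: down by d8 = 73/36 → (0, -73/36)
  seg 2: left by d8 = 73/36 → (-73/36, -73/36)
  seg 3: right by d1 = 3/2 → (-19/36, -73/36)
  seg 4: right by d7 = 461/40 → (3959/360, -73/36)
  seg 5: down by d7 = 461/40 → (3959/360, -4879/360)
  seg 6: left by d6 = 19/36 → (3769/360, -4879/360)

d4 = 19/12
d5 = 41/15
d6 = 19/36
d7 = 461/40
d8 = 73/36
endpoint = (3769/360, -4879/360)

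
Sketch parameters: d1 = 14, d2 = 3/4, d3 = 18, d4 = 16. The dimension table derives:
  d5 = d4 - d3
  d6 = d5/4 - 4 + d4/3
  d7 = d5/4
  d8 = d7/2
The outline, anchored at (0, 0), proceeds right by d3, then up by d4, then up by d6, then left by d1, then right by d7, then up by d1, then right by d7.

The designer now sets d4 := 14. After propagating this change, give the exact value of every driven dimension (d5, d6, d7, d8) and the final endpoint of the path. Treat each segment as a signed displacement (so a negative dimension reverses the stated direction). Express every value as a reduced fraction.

Apply edit: d4 := 14
  d5 = d4 - d3 = -4
  d6 = d5/4 - 4 + d4/3 = -1/3
  d7 = d5/4 = -1
  d8 = d7/2 = -1/2
Walk from origin (0, 0):
  seg 1: right by d3 = 18 → (18, 0)
  seg 2: up by d4 = 14 → (18, 14)
  seg 3: up by d6 = -1/3 → (18, 41/3)
  seg 4: left by d1 = 14 → (4, 41/3)
  seg 5: right by d7 = -1 → (3, 41/3)
  seg 6: up by d1 = 14 → (3, 83/3)
  seg 7: right by d7 = -1 → (2, 83/3)

d5 = -4
d6 = -1/3
d7 = -1
d8 = -1/2
endpoint = (2, 83/3)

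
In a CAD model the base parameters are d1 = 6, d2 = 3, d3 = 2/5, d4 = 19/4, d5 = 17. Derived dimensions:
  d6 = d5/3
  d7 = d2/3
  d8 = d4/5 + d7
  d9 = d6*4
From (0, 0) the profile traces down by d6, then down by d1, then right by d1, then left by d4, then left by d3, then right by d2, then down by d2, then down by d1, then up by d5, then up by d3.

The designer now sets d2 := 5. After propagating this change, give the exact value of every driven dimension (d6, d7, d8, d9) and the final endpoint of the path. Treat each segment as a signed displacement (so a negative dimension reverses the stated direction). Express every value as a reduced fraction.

d6 = 17/3
d7 = 5/3
d8 = 157/60
d9 = 68/3
endpoint = (117/20, -79/15)

Apply edit: d2 := 5
  d6 = d5/3 = 17/3
  d7 = d2/3 = 5/3
  d8 = d4/5 + d7 = 157/60
  d9 = d6*4 = 68/3
Walk from origin (0, 0):
  seg 1: down by d6 = 17/3 → (0, -17/3)
  seg 2: down by d1 = 6 → (0, -35/3)
  seg 3: right by d1 = 6 → (6, -35/3)
  seg 4: left by d4 = 19/4 → (5/4, -35/3)
  seg 5: left by d3 = 2/5 → (17/20, -35/3)
  seg 6: right by d2 = 5 → (117/20, -35/3)
  seg 7: down by d2 = 5 → (117/20, -50/3)
  seg 8: down by d1 = 6 → (117/20, -68/3)
  seg 9: up by d5 = 17 → (117/20, -17/3)
  seg 10: up by d3 = 2/5 → (117/20, -79/15)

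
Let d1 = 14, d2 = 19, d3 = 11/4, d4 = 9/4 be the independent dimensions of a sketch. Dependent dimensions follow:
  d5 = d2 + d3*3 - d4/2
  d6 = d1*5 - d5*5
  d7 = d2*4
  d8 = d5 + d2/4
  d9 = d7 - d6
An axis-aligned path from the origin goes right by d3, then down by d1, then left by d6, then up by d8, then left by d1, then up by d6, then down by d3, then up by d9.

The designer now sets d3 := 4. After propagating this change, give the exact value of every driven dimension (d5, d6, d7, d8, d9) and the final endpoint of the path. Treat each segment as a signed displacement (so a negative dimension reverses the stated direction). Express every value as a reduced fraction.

Apply edit: d3 := 4
  d5 = d2 + d3*3 - d4/2 = 239/8
  d6 = d1*5 - d5*5 = -635/8
  d7 = d2*4 = 76
  d8 = d5 + d2/4 = 277/8
  d9 = d7 - d6 = 1243/8
Walk from origin (0, 0):
  seg 1: right by d3 = 4 → (4, 0)
  seg 2: down by d1 = 14 → (4, -14)
  seg 3: left by d6 = -635/8 → (667/8, -14)
  seg 4: up by d8 = 277/8 → (667/8, 165/8)
  seg 5: left by d1 = 14 → (555/8, 165/8)
  seg 6: up by d6 = -635/8 → (555/8, -235/4)
  seg 7: down by d3 = 4 → (555/8, -251/4)
  seg 8: up by d9 = 1243/8 → (555/8, 741/8)

d5 = 239/8
d6 = -635/8
d7 = 76
d8 = 277/8
d9 = 1243/8
endpoint = (555/8, 741/8)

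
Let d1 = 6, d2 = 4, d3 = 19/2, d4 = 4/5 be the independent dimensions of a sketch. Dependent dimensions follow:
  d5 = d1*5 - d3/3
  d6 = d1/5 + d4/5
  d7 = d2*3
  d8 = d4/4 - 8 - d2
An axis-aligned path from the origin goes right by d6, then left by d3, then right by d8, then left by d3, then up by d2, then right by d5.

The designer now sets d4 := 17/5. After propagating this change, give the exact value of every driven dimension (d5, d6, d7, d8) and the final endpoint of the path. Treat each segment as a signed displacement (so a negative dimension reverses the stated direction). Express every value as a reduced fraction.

Apply edit: d4 := 17/5
  d5 = d1*5 - d3/3 = 161/6
  d6 = d1/5 + d4/5 = 47/25
  d7 = d2*3 = 12
  d8 = d4/4 - 8 - d2 = -223/20
Walk from origin (0, 0):
  seg 1: right by d6 = 47/25 → (47/25, 0)
  seg 2: left by d3 = 19/2 → (-381/50, 0)
  seg 3: right by d8 = -223/20 → (-1877/100, 0)
  seg 4: left by d3 = 19/2 → (-2827/100, 0)
  seg 5: up by d2 = 4 → (-2827/100, 4)
  seg 6: right by d5 = 161/6 → (-431/300, 4)

d5 = 161/6
d6 = 47/25
d7 = 12
d8 = -223/20
endpoint = (-431/300, 4)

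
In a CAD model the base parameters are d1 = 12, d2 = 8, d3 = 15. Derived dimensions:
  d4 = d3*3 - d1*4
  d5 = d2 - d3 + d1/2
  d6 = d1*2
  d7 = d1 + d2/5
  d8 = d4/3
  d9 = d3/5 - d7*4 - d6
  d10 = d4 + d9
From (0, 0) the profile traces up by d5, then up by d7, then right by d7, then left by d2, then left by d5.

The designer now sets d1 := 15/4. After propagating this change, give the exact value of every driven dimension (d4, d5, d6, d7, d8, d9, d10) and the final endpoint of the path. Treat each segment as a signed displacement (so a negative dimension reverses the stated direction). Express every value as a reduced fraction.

d4 = 30
d5 = -41/8
d6 = 15/2
d7 = 107/20
d8 = 10
d9 = -259/10
d10 = 41/10
endpoint = (99/40, 9/40)

Apply edit: d1 := 15/4
  d4 = d3*3 - d1*4 = 30
  d5 = d2 - d3 + d1/2 = -41/8
  d6 = d1*2 = 15/2
  d7 = d1 + d2/5 = 107/20
  d8 = d4/3 = 10
  d9 = d3/5 - d7*4 - d6 = -259/10
  d10 = d4 + d9 = 41/10
Walk from origin (0, 0):
  seg 1: up by d5 = -41/8 → (0, -41/8)
  seg 2: up by d7 = 107/20 → (0, 9/40)
  seg 3: right by d7 = 107/20 → (107/20, 9/40)
  seg 4: left by d2 = 8 → (-53/20, 9/40)
  seg 5: left by d5 = -41/8 → (99/40, 9/40)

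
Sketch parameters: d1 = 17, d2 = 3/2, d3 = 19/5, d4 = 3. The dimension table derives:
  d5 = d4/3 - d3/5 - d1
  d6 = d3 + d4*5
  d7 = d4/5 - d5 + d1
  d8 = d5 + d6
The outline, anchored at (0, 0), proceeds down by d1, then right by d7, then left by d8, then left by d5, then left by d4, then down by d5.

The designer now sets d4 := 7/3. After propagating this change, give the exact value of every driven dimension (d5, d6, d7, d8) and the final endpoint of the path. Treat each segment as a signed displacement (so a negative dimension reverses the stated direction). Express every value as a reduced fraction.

d5 = -3821/225
d6 = 232/15
d7 = 7751/225
d8 = -341/225
endpoint = (3796/75, -4/225)

Apply edit: d4 := 7/3
  d5 = d4/3 - d3/5 - d1 = -3821/225
  d6 = d3 + d4*5 = 232/15
  d7 = d4/5 - d5 + d1 = 7751/225
  d8 = d5 + d6 = -341/225
Walk from origin (0, 0):
  seg 1: down by d1 = 17 → (0, -17)
  seg 2: right by d7 = 7751/225 → (7751/225, -17)
  seg 3: left by d8 = -341/225 → (8092/225, -17)
  seg 4: left by d5 = -3821/225 → (3971/75, -17)
  seg 5: left by d4 = 7/3 → (3796/75, -17)
  seg 6: down by d5 = -3821/225 → (3796/75, -4/225)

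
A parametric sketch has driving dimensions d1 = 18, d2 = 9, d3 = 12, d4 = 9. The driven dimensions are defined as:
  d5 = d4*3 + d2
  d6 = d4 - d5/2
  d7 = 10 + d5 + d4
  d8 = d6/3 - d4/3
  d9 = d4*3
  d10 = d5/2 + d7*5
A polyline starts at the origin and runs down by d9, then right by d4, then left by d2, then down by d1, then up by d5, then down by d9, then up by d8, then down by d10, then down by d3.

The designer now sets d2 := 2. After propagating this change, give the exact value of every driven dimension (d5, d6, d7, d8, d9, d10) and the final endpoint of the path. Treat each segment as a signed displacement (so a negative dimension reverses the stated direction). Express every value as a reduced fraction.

Apply edit: d2 := 2
  d5 = d4*3 + d2 = 29
  d6 = d4 - d5/2 = -11/2
  d7 = 10 + d5 + d4 = 48
  d8 = d6/3 - d4/3 = -29/6
  d9 = d4*3 = 27
  d10 = d5/2 + d7*5 = 509/2
Walk from origin (0, 0):
  seg 1: down by d9 = 27 → (0, -27)
  seg 2: right by d4 = 9 → (9, -27)
  seg 3: left by d2 = 2 → (7, -27)
  seg 4: down by d1 = 18 → (7, -45)
  seg 5: up by d5 = 29 → (7, -16)
  seg 6: down by d9 = 27 → (7, -43)
  seg 7: up by d8 = -29/6 → (7, -287/6)
  seg 8: down by d10 = 509/2 → (7, -907/3)
  seg 9: down by d3 = 12 → (7, -943/3)

d5 = 29
d6 = -11/2
d7 = 48
d8 = -29/6
d9 = 27
d10 = 509/2
endpoint = (7, -943/3)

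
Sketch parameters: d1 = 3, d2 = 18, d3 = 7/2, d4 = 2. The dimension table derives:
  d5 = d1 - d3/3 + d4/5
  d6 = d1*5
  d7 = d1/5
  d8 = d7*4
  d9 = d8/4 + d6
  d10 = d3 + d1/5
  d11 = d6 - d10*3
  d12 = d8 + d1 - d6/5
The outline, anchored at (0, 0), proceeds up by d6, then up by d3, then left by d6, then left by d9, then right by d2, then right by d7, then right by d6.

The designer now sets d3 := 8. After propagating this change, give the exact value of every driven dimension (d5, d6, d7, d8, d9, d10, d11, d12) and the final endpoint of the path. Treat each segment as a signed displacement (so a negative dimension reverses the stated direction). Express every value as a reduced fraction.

d5 = 11/15
d6 = 15
d7 = 3/5
d8 = 12/5
d9 = 78/5
d10 = 43/5
d11 = -54/5
d12 = 12/5
endpoint = (3, 23)

Apply edit: d3 := 8
  d5 = d1 - d3/3 + d4/5 = 11/15
  d6 = d1*5 = 15
  d7 = d1/5 = 3/5
  d8 = d7*4 = 12/5
  d9 = d8/4 + d6 = 78/5
  d10 = d3 + d1/5 = 43/5
  d11 = d6 - d10*3 = -54/5
  d12 = d8 + d1 - d6/5 = 12/5
Walk from origin (0, 0):
  seg 1: up by d6 = 15 → (0, 15)
  seg 2: up by d3 = 8 → (0, 23)
  seg 3: left by d6 = 15 → (-15, 23)
  seg 4: left by d9 = 78/5 → (-153/5, 23)
  seg 5: right by d2 = 18 → (-63/5, 23)
  seg 6: right by d7 = 3/5 → (-12, 23)
  seg 7: right by d6 = 15 → (3, 23)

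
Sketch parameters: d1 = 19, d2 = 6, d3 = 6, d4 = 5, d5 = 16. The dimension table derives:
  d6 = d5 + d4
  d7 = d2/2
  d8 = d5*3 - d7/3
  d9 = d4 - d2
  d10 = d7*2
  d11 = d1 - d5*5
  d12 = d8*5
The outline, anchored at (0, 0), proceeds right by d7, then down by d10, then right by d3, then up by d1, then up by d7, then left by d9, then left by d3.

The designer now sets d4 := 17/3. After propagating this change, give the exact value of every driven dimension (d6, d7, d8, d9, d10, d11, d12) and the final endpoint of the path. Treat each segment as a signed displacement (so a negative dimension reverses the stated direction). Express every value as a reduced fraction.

Apply edit: d4 := 17/3
  d6 = d5 + d4 = 65/3
  d7 = d2/2 = 3
  d8 = d5*3 - d7/3 = 47
  d9 = d4 - d2 = -1/3
  d10 = d7*2 = 6
  d11 = d1 - d5*5 = -61
  d12 = d8*5 = 235
Walk from origin (0, 0):
  seg 1: right by d7 = 3 → (3, 0)
  seg 2: down by d10 = 6 → (3, -6)
  seg 3: right by d3 = 6 → (9, -6)
  seg 4: up by d1 = 19 → (9, 13)
  seg 5: up by d7 = 3 → (9, 16)
  seg 6: left by d9 = -1/3 → (28/3, 16)
  seg 7: left by d3 = 6 → (10/3, 16)

d6 = 65/3
d7 = 3
d8 = 47
d9 = -1/3
d10 = 6
d11 = -61
d12 = 235
endpoint = (10/3, 16)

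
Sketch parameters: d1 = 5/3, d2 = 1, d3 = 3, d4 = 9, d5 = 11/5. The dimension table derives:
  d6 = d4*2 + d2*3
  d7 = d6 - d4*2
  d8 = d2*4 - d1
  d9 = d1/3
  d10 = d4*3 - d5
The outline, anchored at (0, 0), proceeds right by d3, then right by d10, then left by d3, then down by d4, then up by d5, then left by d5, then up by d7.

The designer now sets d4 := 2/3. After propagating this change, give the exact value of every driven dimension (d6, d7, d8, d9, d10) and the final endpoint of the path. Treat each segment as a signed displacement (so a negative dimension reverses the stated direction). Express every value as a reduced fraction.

Apply edit: d4 := 2/3
  d6 = d4*2 + d2*3 = 13/3
  d7 = d6 - d4*2 = 3
  d8 = d2*4 - d1 = 7/3
  d9 = d1/3 = 5/9
  d10 = d4*3 - d5 = -1/5
Walk from origin (0, 0):
  seg 1: right by d3 = 3 → (3, 0)
  seg 2: right by d10 = -1/5 → (14/5, 0)
  seg 3: left by d3 = 3 → (-1/5, 0)
  seg 4: down by d4 = 2/3 → (-1/5, -2/3)
  seg 5: up by d5 = 11/5 → (-1/5, 23/15)
  seg 6: left by d5 = 11/5 → (-12/5, 23/15)
  seg 7: up by d7 = 3 → (-12/5, 68/15)

d6 = 13/3
d7 = 3
d8 = 7/3
d9 = 5/9
d10 = -1/5
endpoint = (-12/5, 68/15)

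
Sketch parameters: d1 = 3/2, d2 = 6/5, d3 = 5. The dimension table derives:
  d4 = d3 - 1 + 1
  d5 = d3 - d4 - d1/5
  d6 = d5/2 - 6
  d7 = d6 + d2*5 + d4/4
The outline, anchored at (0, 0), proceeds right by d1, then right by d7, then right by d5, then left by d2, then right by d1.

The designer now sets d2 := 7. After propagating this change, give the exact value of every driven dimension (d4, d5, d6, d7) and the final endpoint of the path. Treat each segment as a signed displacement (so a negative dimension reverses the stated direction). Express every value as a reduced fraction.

d4 = 5
d5 = -3/10
d6 = -123/20
d7 = 301/10
endpoint = (129/5, 0)

Apply edit: d2 := 7
  d4 = d3 - 1 + 1 = 5
  d5 = d3 - d4 - d1/5 = -3/10
  d6 = d5/2 - 6 = -123/20
  d7 = d6 + d2*5 + d4/4 = 301/10
Walk from origin (0, 0):
  seg 1: right by d1 = 3/2 → (3/2, 0)
  seg 2: right by d7 = 301/10 → (158/5, 0)
  seg 3: right by d5 = -3/10 → (313/10, 0)
  seg 4: left by d2 = 7 → (243/10, 0)
  seg 5: right by d1 = 3/2 → (129/5, 0)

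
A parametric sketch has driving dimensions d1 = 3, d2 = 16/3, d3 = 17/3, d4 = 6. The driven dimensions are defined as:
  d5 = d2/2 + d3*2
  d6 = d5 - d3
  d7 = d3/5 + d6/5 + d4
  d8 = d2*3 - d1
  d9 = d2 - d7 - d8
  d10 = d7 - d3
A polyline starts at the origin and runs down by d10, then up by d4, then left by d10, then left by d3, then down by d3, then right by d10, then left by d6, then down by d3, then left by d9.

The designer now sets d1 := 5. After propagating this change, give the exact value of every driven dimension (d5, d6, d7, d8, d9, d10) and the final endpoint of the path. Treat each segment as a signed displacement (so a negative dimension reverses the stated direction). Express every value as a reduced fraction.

Apply edit: d1 := 5
  d5 = d2/2 + d3*2 = 14
  d6 = d5 - d3 = 25/3
  d7 = d3/5 + d6/5 + d4 = 44/5
  d8 = d2*3 - d1 = 11
  d9 = d2 - d7 - d8 = -217/15
  d10 = d7 - d3 = 47/15
Walk from origin (0, 0):
  seg 1: down by d10 = 47/15 → (0, -47/15)
  seg 2: up by d4 = 6 → (0, 43/15)
  seg 3: left by d10 = 47/15 → (-47/15, 43/15)
  seg 4: left by d3 = 17/3 → (-44/5, 43/15)
  seg 5: down by d3 = 17/3 → (-44/5, -14/5)
  seg 6: right by d10 = 47/15 → (-17/3, -14/5)
  seg 7: left by d6 = 25/3 → (-14, -14/5)
  seg 8: down by d3 = 17/3 → (-14, -127/15)
  seg 9: left by d9 = -217/15 → (7/15, -127/15)

d5 = 14
d6 = 25/3
d7 = 44/5
d8 = 11
d9 = -217/15
d10 = 47/15
endpoint = (7/15, -127/15)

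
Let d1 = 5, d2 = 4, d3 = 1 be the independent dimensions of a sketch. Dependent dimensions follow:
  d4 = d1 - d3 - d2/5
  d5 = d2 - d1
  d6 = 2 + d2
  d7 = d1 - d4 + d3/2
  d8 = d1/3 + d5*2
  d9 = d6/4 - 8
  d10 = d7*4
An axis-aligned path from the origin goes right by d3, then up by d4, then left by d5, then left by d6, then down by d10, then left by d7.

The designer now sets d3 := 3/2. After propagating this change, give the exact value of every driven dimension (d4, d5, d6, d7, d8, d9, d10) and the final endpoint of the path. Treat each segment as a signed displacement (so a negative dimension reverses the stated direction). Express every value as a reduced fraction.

d4 = 27/10
d5 = -1
d6 = 6
d7 = 61/20
d8 = -1/3
d9 = -13/2
d10 = 61/5
endpoint = (-131/20, -19/2)

Apply edit: d3 := 3/2
  d4 = d1 - d3 - d2/5 = 27/10
  d5 = d2 - d1 = -1
  d6 = 2 + d2 = 6
  d7 = d1 - d4 + d3/2 = 61/20
  d8 = d1/3 + d5*2 = -1/3
  d9 = d6/4 - 8 = -13/2
  d10 = d7*4 = 61/5
Walk from origin (0, 0):
  seg 1: right by d3 = 3/2 → (3/2, 0)
  seg 2: up by d4 = 27/10 → (3/2, 27/10)
  seg 3: left by d5 = -1 → (5/2, 27/10)
  seg 4: left by d6 = 6 → (-7/2, 27/10)
  seg 5: down by d10 = 61/5 → (-7/2, -19/2)
  seg 6: left by d7 = 61/20 → (-131/20, -19/2)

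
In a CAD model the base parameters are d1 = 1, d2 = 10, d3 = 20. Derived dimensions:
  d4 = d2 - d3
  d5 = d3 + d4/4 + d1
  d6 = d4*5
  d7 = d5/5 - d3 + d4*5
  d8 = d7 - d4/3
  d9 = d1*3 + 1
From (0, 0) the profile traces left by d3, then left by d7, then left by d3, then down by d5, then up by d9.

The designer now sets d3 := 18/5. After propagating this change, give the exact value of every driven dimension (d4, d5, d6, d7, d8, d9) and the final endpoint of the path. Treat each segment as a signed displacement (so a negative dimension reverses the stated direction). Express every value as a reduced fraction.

d4 = 32/5
d5 = 31/5
d6 = 32
d7 = 741/25
d8 = 2063/75
d9 = 4
endpoint = (-921/25, -11/5)

Apply edit: d3 := 18/5
  d4 = d2 - d3 = 32/5
  d5 = d3 + d4/4 + d1 = 31/5
  d6 = d4*5 = 32
  d7 = d5/5 - d3 + d4*5 = 741/25
  d8 = d7 - d4/3 = 2063/75
  d9 = d1*3 + 1 = 4
Walk from origin (0, 0):
  seg 1: left by d3 = 18/5 → (-18/5, 0)
  seg 2: left by d7 = 741/25 → (-831/25, 0)
  seg 3: left by d3 = 18/5 → (-921/25, 0)
  seg 4: down by d5 = 31/5 → (-921/25, -31/5)
  seg 5: up by d9 = 4 → (-921/25, -11/5)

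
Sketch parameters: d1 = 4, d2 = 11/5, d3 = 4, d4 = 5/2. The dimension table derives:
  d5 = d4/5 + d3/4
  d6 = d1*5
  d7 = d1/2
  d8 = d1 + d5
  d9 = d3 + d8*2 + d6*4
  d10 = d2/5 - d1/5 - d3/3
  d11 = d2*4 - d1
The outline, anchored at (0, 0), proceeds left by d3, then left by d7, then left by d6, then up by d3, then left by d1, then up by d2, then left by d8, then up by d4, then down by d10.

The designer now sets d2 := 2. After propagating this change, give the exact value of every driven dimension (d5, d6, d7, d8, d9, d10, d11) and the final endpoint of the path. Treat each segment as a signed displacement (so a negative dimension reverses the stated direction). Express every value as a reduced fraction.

d5 = 3/2
d6 = 20
d7 = 2
d8 = 11/2
d9 = 95
d10 = -26/15
d11 = 4
endpoint = (-71/2, 307/30)

Apply edit: d2 := 2
  d5 = d4/5 + d3/4 = 3/2
  d6 = d1*5 = 20
  d7 = d1/2 = 2
  d8 = d1 + d5 = 11/2
  d9 = d3 + d8*2 + d6*4 = 95
  d10 = d2/5 - d1/5 - d3/3 = -26/15
  d11 = d2*4 - d1 = 4
Walk from origin (0, 0):
  seg 1: left by d3 = 4 → (-4, 0)
  seg 2: left by d7 = 2 → (-6, 0)
  seg 3: left by d6 = 20 → (-26, 0)
  seg 4: up by d3 = 4 → (-26, 4)
  seg 5: left by d1 = 4 → (-30, 4)
  seg 6: up by d2 = 2 → (-30, 6)
  seg 7: left by d8 = 11/2 → (-71/2, 6)
  seg 8: up by d4 = 5/2 → (-71/2, 17/2)
  seg 9: down by d10 = -26/15 → (-71/2, 307/30)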